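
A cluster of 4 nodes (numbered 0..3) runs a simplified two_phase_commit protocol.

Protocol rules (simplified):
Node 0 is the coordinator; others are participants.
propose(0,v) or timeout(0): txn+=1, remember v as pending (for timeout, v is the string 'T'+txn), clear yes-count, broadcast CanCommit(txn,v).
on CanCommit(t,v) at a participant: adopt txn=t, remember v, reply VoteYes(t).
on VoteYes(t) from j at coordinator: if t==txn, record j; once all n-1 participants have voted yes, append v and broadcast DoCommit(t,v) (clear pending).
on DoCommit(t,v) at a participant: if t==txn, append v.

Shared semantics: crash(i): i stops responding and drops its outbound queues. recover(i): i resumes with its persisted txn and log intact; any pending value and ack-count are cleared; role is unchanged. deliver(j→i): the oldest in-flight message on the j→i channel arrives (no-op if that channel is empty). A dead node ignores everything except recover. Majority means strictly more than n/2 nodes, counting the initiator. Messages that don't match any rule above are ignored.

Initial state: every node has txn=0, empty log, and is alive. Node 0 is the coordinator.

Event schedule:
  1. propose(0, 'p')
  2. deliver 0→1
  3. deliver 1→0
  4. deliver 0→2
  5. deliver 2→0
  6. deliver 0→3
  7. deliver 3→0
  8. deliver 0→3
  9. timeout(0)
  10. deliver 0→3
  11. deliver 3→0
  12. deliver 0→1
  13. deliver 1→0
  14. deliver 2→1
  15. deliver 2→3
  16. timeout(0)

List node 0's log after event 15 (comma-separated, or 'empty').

p

e1 propose(0,'p'): 0[coor,t=1,-]
e2 deliver 0→1: 1[part,t=1,-]
e3 deliver 1→0: ·
e4 deliver 0→2: 2[part,t=1,-]
e5 deliver 2→0: ·
e6 deliver 0→3: 3[part,t=1,-]
e7 deliver 3→0: 0[coor,t=1,p]
e8 deliver 0→3: 3[part,t=1,p]
e9 timeout(0): 0[coor,t=2,p]
e10 deliver 0→3: 3[part,t=2,p]
e11 deliver 3→0: ·
e12 deliver 0→1: 1[part,t=1,p]
e13 deliver 1→0: ·
e14 deliver 2→1: ·
e15 deliver 2→3: ·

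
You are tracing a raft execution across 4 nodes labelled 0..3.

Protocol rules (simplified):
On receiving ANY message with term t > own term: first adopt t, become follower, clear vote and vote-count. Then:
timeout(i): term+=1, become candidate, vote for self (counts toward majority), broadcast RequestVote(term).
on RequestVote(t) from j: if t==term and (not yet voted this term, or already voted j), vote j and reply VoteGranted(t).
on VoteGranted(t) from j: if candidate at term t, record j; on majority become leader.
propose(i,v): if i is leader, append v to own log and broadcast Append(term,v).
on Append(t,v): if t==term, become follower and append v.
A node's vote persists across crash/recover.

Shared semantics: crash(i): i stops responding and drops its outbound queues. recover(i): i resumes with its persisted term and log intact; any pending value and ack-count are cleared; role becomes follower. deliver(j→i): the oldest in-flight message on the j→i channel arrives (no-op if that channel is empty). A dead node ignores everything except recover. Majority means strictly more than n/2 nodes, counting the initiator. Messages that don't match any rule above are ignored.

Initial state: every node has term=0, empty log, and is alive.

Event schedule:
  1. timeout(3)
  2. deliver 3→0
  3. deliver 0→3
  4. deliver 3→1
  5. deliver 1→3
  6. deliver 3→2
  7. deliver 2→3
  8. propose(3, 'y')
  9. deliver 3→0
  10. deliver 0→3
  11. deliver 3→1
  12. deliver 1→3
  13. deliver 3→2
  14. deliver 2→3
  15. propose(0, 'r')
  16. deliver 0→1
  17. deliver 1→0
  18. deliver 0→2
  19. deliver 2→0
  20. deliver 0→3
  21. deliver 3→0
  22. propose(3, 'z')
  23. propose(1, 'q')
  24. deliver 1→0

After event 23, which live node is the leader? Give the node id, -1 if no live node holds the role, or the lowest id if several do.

after 1 — timeout(3): n3:cand/t1/[-]
after 2 — deliver 3→0: n0:foll/t1/[-]
after 3 — deliver 0→3: ·
after 4 — deliver 3→1: n1:foll/t1/[-]
after 5 — deliver 1→3: n3:lead/t1/[-]
after 6 — deliver 3→2: n2:foll/t1/[-]
after 7 — deliver 2→3: ·
after 8 — propose(3,'y'): n3:lead/t1/[y]
after 9 — deliver 3→0: n0:foll/t1/[y]
after 10 — deliver 0→3: ·
after 11 — deliver 3→1: n1:foll/t1/[y]
after 12 — deliver 1→3: ·
after 13 — deliver 3→2: n2:foll/t1/[y]
after 14 — deliver 2→3: ·
after 15 — propose(0,'r'): ·
after 16 — deliver 0→1: ·
after 17 — deliver 1→0: ·
after 18 — deliver 0→2: ·
after 19 — deliver 2→0: ·
after 20 — deliver 0→3: ·
after 21 — deliver 3→0: ·
after 22 — propose(3,'z'): n3:lead/t1/[y,z]
after 23 — propose(1,'q'): ·

3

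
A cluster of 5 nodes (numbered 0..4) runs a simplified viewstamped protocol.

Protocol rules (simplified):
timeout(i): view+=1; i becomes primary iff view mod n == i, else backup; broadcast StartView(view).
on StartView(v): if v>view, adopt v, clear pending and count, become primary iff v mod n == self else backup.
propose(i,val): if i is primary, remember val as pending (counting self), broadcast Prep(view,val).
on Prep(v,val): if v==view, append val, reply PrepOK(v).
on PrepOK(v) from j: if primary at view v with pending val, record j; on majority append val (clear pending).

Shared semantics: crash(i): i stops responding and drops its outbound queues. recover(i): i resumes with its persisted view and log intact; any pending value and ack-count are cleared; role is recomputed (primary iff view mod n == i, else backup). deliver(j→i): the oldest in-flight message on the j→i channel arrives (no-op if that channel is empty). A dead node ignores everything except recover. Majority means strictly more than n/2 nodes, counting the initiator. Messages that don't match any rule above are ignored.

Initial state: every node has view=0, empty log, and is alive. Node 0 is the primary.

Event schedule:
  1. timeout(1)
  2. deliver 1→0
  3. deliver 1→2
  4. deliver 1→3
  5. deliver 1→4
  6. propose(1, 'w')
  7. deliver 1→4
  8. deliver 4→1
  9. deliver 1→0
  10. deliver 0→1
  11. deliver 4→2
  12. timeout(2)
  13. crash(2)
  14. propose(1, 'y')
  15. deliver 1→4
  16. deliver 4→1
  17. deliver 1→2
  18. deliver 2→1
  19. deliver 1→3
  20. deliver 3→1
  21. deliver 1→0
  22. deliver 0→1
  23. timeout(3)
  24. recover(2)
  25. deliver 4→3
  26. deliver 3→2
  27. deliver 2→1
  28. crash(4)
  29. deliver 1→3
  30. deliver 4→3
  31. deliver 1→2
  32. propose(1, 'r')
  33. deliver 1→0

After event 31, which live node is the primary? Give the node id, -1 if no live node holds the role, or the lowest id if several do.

1. timeout(1):  <1:prim v1 ->
2. deliver 1→0:  <0:back v1 ->
3. deliver 1→2:  <2:back v1 ->
4. deliver 1→3:  <3:back v1 ->
5. deliver 1→4:  <4:back v1 ->
6. propose(1,'w'):  nop
7. deliver 1→4:  <4:back v1 w>
8. deliver 4→1:  nop
9. deliver 1→0:  <0:back v1 w>
10. deliver 0→1:  <1:prim v1 w>
11. deliver 4→2:  nop
12. timeout(2):  <2:prim v2 ->
13. crash(2):  <2:✗prim v2 ->
14. propose(1,'y'):  nop
15. deliver 1→4:  <4:back v1 w,y>
16. deliver 4→1:  nop
17. deliver 1→2:  nop
18. deliver 2→1:  nop
19. deliver 1→3:  <3:back v1 w>
20. deliver 3→1:  <1:prim v1 w,y>
21. deliver 1→0:  <0:back v1 w,y>
22. deliver 0→1:  nop
23. timeout(3):  <3:back v2 w>
24. recover(2):  <2:prim v2 ->
25. deliver 4→3:  nop
26. deliver 3→2:  nop
27. deliver 2→1:  nop
28. crash(4):  <4:✗back v1 w,y>
29. deliver 1→3:  nop
30. deliver 4→3:  nop
31. deliver 1→2:  nop

1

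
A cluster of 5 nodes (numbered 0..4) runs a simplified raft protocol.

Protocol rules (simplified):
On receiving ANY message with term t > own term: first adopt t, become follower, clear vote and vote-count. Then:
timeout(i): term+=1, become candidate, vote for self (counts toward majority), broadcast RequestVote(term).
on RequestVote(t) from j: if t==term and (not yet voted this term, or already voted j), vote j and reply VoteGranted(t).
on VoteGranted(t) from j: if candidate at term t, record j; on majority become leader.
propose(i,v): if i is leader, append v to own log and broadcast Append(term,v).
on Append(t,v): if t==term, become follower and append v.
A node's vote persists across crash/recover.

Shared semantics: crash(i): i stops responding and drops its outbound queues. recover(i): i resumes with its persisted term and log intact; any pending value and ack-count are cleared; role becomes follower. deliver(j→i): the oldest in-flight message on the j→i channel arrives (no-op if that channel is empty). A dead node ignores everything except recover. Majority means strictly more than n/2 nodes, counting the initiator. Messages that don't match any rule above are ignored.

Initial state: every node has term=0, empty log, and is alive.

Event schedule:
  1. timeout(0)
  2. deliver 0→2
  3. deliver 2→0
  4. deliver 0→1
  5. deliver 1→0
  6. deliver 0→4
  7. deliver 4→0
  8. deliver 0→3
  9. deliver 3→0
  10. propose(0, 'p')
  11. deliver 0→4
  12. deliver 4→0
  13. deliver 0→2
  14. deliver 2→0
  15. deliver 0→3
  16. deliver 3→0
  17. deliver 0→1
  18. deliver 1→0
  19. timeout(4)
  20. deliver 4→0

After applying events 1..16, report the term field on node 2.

1

e1 timeout(0): 0[cand,t=1,-]
e2 deliver 0→2: 2[foll,t=1,-]
e3 deliver 2→0: ·
e4 deliver 0→1: 1[foll,t=1,-]
e5 deliver 1→0: 0[lead,t=1,-]
e6 deliver 0→4: 4[foll,t=1,-]
e7 deliver 4→0: ·
e8 deliver 0→3: 3[foll,t=1,-]
e9 deliver 3→0: ·
e10 propose(0,'p'): 0[lead,t=1,p]
e11 deliver 0→4: 4[foll,t=1,p]
e12 deliver 4→0: ·
e13 deliver 0→2: 2[foll,t=1,p]
e14 deliver 2→0: ·
e15 deliver 0→3: 3[foll,t=1,p]
e16 deliver 3→0: ·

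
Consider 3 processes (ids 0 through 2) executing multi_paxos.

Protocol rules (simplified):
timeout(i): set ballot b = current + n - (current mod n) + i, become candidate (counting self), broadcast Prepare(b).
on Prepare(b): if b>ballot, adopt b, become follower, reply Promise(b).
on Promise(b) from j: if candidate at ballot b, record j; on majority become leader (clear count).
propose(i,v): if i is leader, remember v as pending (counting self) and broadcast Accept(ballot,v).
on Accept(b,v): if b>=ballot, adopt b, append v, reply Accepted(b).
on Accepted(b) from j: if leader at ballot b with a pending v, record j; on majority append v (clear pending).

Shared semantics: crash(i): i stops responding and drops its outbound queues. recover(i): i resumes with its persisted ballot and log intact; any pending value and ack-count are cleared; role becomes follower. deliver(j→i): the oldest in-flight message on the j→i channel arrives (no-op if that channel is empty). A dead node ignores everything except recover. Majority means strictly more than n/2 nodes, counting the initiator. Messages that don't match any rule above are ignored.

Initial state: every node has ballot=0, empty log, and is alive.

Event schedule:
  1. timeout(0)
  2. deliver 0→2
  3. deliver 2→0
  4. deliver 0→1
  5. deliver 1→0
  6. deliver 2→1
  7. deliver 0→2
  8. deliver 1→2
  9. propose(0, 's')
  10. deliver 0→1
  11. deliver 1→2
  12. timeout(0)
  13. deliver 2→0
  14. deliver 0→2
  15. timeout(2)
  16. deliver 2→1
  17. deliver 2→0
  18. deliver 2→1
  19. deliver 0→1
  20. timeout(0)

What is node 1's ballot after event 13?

3

step 1 timeout(0): 0={cand,b=3,log=-}
step 2 deliver 0→2: 2={foll,b=3,log=-}
step 3 deliver 2→0: 0={lead,b=3,log=-}
step 4 deliver 0→1: 1={foll,b=3,log=-}
step 5 deliver 1→0: —
step 6 deliver 2→1: —
step 7 deliver 0→2: —
step 8 deliver 1→2: —
step 9 propose(0,'s'): —
step 10 deliver 0→1: 1={foll,b=3,log=s}
step 11 deliver 1→2: —
step 12 timeout(0): 0={cand,b=6,log=-}
step 13 deliver 2→0: —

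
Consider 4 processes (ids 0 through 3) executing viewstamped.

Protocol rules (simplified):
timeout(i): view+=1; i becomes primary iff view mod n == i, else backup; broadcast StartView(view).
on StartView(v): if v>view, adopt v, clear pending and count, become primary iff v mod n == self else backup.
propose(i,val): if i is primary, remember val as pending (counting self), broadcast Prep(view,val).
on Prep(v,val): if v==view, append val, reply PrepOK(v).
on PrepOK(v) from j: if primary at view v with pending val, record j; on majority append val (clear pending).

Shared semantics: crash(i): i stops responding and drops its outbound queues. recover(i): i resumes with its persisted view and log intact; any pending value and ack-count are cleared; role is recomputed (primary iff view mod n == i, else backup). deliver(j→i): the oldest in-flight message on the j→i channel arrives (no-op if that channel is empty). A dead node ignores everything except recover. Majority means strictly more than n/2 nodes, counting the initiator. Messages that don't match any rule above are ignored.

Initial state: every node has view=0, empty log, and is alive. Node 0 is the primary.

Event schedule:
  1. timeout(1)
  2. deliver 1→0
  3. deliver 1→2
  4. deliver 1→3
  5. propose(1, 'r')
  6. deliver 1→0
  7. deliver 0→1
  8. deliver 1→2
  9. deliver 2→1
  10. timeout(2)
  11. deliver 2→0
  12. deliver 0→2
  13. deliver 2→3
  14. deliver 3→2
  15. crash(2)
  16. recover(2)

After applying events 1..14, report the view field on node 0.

[1] timeout(1) → N1(prim v1 [-])
[2] deliver 1→0 → N0(back v1 [-])
[3] deliver 1→2 → N2(back v1 [-])
[4] deliver 1→3 → N3(back v1 [-])
[5] propose(1,'r') → ∅
[6] deliver 1→0 → N0(back v1 [r])
[7] deliver 0→1 → ∅
[8] deliver 1→2 → N2(back v1 [r])
[9] deliver 2→1 → N1(prim v1 [r])
[10] timeout(2) → N2(prim v2 [r])
[11] deliver 2→0 → N0(back v2 [r])
[12] deliver 0→2 → ∅
[13] deliver 2→3 → N3(back v2 [-])
[14] deliver 3→2 → ∅

2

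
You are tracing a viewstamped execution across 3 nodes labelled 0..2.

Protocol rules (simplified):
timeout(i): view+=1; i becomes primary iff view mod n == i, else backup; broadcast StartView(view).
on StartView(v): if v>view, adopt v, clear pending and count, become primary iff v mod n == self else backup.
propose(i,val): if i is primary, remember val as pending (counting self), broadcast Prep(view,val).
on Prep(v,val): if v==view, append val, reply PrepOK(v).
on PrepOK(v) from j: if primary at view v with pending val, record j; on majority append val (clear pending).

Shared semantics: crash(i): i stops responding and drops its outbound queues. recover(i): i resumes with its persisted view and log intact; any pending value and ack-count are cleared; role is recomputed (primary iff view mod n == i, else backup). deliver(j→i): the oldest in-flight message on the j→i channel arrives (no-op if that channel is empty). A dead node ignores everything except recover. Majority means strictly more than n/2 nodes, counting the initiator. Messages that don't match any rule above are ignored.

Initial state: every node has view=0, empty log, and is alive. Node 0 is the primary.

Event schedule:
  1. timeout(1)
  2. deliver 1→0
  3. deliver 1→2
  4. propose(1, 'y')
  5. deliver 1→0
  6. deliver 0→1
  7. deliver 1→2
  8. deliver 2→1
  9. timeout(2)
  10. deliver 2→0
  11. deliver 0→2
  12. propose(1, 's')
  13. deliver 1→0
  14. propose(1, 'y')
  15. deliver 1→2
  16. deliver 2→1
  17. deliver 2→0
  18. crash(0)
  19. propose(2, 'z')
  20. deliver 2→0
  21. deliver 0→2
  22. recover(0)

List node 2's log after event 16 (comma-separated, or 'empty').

y

[1] timeout(1) → N1(prim v1 [-])
[2] deliver 1→0 → N0(back v1 [-])
[3] deliver 1→2 → N2(back v1 [-])
[4] propose(1,'y') → ∅
[5] deliver 1→0 → N0(back v1 [y])
[6] deliver 0→1 → N1(prim v1 [y])
[7] deliver 1→2 → N2(back v1 [y])
[8] deliver 2→1 → ∅
[9] timeout(2) → N2(prim v2 [y])
[10] deliver 2→0 → N0(back v2 [y])
[11] deliver 0→2 → ∅
[12] propose(1,'s') → ∅
[13] deliver 1→0 → ∅
[14] propose(1,'y') → ∅
[15] deliver 1→2 → ∅
[16] deliver 2→1 → N1(back v2 [y])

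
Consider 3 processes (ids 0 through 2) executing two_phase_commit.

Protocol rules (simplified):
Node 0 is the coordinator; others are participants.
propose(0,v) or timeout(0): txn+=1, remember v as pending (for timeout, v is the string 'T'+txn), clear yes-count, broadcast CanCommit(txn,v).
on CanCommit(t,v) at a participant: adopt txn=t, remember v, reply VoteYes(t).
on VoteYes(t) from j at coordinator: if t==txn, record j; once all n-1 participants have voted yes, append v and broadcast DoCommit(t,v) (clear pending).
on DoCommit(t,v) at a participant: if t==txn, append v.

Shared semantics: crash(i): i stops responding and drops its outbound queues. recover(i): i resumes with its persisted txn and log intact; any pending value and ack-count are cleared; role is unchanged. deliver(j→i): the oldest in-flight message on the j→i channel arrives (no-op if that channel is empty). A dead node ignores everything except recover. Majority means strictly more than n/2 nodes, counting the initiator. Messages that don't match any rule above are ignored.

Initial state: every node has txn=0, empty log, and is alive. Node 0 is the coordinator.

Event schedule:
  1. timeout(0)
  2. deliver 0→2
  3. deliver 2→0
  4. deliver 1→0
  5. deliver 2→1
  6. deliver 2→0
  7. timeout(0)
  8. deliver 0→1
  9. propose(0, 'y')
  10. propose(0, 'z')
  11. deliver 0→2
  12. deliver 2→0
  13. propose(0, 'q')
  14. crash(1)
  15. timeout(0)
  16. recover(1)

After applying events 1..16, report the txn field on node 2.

after 1 — timeout(0): n0:coor/t1/[-]
after 2 — deliver 0→2: n2:part/t1/[-]
after 3 — deliver 2→0: ·
after 4 — deliver 1→0: ·
after 5 — deliver 2→1: ·
after 6 — deliver 2→0: ·
after 7 — timeout(0): n0:coor/t2/[-]
after 8 — deliver 0→1: n1:part/t1/[-]
after 9 — propose(0,'y'): n0:coor/t3/[-]
after 10 — propose(0,'z'): n0:coor/t4/[-]
after 11 — deliver 0→2: n2:part/t2/[-]
after 12 — deliver 2→0: ·
after 13 — propose(0,'q'): n0:coor/t5/[-]
after 14 — crash(1): n1:✗part/t1/[-]
after 15 — timeout(0): n0:coor/t6/[-]
after 16 — recover(1): n1:part/t1/[-]

2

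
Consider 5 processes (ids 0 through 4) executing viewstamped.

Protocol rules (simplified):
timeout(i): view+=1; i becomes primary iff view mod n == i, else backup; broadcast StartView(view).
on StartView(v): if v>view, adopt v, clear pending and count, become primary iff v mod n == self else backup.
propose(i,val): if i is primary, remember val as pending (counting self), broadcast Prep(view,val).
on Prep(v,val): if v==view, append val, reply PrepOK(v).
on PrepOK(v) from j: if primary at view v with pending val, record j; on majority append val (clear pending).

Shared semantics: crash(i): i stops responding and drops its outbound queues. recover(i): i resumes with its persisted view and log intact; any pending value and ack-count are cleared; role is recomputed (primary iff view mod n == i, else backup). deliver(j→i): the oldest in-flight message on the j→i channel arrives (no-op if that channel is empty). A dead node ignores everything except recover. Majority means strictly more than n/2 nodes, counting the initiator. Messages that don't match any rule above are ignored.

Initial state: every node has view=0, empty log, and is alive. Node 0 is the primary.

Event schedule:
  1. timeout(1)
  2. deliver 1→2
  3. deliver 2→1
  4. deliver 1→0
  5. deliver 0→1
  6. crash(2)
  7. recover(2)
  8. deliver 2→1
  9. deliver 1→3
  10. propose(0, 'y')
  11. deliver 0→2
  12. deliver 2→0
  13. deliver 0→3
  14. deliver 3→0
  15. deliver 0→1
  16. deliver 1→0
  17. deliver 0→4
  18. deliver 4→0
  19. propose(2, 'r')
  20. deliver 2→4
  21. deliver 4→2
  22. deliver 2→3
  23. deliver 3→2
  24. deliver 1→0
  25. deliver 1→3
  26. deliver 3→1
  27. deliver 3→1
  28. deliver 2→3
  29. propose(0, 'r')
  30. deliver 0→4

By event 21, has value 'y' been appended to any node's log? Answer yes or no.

no

after 1 — timeout(1): n1:prim/v1/[-]
after 2 — deliver 1→2: n2:back/v1/[-]
after 3 — deliver 2→1: ·
after 4 — deliver 1→0: n0:back/v1/[-]
after 5 — deliver 0→1: ·
after 6 — crash(2): n2:✗back/v1/[-]
after 7 — recover(2): n2:back/v1/[-]
after 8 — deliver 2→1: ·
after 9 — deliver 1→3: n3:back/v1/[-]
after 10 — propose(0,'y'): ·
after 11 — deliver 0→2: ·
after 12 — deliver 2→0: ·
after 13 — deliver 0→3: ·
after 14 — deliver 3→0: ·
after 15 — deliver 0→1: ·
after 16 — deliver 1→0: ·
after 17 — deliver 0→4: ·
after 18 — deliver 4→0: ·
after 19 — propose(2,'r'): ·
after 20 — deliver 2→4: ·
after 21 — deliver 4→2: ·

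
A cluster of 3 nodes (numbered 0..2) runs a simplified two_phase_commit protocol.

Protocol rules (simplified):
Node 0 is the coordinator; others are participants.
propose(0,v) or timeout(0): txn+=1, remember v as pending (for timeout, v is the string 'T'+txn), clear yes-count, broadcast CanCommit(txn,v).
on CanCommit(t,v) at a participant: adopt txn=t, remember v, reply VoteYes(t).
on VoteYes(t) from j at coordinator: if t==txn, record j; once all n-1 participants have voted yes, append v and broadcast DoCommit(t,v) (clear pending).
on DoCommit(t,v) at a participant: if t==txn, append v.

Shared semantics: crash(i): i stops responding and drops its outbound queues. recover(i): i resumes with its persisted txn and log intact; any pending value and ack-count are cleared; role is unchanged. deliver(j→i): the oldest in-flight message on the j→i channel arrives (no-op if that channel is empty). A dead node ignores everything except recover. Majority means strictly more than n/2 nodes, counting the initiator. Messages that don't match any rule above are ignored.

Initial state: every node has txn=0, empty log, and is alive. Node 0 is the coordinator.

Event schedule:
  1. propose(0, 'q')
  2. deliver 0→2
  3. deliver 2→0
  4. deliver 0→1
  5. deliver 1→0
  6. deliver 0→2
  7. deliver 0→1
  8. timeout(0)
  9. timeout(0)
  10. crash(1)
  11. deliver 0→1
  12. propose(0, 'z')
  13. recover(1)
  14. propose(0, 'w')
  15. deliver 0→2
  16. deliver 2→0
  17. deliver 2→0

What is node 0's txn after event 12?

4

e1 propose(0,'q'): 0[coor,t=1,-]
e2 deliver 0→2: 2[part,t=1,-]
e3 deliver 2→0: ·
e4 deliver 0→1: 1[part,t=1,-]
e5 deliver 1→0: 0[coor,t=1,q]
e6 deliver 0→2: 2[part,t=1,q]
e7 deliver 0→1: 1[part,t=1,q]
e8 timeout(0): 0[coor,t=2,q]
e9 timeout(0): 0[coor,t=3,q]
e10 crash(1): 1[✗part,t=1,q]
e11 deliver 0→1: ·
e12 propose(0,'z'): 0[coor,t=4,q]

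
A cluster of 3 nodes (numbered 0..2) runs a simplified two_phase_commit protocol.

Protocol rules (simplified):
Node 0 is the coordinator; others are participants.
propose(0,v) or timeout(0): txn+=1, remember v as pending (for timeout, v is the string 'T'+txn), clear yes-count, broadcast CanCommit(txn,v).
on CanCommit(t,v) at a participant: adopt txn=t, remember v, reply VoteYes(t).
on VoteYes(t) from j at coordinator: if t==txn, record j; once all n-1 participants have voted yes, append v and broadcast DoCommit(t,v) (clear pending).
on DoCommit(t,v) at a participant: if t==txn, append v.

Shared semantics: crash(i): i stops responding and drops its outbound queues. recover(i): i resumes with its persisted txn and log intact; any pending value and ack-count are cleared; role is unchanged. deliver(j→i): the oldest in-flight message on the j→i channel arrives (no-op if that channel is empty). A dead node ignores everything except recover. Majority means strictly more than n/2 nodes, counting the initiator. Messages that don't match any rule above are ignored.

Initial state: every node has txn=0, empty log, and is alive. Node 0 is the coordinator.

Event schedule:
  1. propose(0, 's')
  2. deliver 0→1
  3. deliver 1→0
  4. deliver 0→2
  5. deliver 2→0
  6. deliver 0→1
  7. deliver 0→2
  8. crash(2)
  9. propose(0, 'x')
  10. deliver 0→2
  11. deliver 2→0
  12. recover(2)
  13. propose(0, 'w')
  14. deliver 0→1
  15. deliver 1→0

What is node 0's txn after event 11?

1. propose(0,'s'):  <0:coor t1 ->
2. deliver 0→1:  <1:part t1 ->
3. deliver 1→0:  nop
4. deliver 0→2:  <2:part t1 ->
5. deliver 2→0:  <0:coor t1 s>
6. deliver 0→1:  <1:part t1 s>
7. deliver 0→2:  <2:part t1 s>
8. crash(2):  <2:✗part t1 s>
9. propose(0,'x'):  <0:coor t2 s>
10. deliver 0→2:  nop
11. deliver 2→0:  nop

2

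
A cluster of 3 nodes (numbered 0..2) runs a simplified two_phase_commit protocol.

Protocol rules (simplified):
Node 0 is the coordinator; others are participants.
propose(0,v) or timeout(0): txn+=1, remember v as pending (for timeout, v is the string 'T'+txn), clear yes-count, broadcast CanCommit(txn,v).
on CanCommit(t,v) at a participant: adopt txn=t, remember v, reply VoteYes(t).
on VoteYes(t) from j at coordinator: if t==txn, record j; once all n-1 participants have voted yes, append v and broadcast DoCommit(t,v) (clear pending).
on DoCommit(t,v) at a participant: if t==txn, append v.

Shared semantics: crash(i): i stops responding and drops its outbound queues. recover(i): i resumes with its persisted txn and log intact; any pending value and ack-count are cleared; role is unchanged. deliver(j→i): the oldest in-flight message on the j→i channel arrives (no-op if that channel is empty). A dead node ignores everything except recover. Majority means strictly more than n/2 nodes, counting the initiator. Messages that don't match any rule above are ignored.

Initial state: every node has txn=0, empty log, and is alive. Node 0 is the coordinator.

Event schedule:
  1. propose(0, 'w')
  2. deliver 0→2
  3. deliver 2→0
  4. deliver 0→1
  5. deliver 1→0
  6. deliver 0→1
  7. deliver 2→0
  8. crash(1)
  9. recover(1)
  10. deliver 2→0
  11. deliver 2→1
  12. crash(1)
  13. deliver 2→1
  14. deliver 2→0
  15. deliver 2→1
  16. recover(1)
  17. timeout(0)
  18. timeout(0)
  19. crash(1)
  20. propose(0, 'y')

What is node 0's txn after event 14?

1

[1] propose(0,'w') → N0(coor t1 [-])
[2] deliver 0→2 → N2(part t1 [-])
[3] deliver 2→0 → ∅
[4] deliver 0→1 → N1(part t1 [-])
[5] deliver 1→0 → N0(coor t1 [w])
[6] deliver 0→1 → N1(part t1 [w])
[7] deliver 2→0 → ∅
[8] crash(1) → N1(✗part t1 [w])
[9] recover(1) → N1(part t1 [w])
[10] deliver 2→0 → ∅
[11] deliver 2→1 → ∅
[12] crash(1) → N1(✗part t1 [w])
[13] deliver 2→1 → ∅
[14] deliver 2→0 → ∅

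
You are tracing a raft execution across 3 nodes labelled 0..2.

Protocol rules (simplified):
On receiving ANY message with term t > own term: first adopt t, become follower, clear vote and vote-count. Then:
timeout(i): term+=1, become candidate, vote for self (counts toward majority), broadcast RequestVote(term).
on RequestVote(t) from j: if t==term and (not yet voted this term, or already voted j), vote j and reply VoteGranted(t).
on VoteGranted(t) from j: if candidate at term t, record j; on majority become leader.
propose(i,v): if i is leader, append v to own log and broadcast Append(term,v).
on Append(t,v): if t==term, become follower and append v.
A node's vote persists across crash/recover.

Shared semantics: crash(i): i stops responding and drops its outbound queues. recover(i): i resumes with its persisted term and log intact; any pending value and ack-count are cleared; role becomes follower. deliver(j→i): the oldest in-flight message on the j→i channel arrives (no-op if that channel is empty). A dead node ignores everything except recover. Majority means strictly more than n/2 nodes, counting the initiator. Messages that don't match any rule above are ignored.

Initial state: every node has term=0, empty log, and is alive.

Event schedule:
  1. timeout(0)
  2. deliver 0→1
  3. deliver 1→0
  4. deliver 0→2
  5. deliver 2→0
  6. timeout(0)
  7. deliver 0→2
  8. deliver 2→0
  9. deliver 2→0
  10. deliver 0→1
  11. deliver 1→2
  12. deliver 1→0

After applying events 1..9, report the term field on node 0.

[1] timeout(0) → N0(cand t1 [-])
[2] deliver 0→1 → N1(foll t1 [-])
[3] deliver 1→0 → N0(lead t1 [-])
[4] deliver 0→2 → N2(foll t1 [-])
[5] deliver 2→0 → ∅
[6] timeout(0) → N0(cand t2 [-])
[7] deliver 0→2 → N2(foll t2 [-])
[8] deliver 2→0 → N0(lead t2 [-])
[9] deliver 2→0 → ∅

2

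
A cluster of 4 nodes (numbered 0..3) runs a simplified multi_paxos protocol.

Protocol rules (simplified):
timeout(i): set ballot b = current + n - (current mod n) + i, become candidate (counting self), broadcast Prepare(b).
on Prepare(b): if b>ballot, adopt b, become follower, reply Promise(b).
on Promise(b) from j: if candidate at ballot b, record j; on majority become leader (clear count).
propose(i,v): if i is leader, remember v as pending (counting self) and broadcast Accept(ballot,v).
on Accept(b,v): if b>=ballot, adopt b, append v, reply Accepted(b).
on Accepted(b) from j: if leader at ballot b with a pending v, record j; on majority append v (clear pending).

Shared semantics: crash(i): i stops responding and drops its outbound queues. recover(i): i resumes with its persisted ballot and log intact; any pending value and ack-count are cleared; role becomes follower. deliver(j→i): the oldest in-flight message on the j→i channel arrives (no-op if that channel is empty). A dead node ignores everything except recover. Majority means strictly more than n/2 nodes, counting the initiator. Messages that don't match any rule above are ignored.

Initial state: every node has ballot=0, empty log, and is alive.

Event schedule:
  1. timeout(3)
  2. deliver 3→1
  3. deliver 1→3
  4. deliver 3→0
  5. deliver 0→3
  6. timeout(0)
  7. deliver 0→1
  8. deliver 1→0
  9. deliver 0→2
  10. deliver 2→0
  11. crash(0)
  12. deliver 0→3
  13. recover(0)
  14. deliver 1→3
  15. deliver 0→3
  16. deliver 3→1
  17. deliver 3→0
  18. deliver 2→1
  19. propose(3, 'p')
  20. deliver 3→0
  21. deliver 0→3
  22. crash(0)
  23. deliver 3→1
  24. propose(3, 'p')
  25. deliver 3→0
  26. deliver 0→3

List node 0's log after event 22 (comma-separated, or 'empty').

empty

step 1 timeout(3): 3={cand,b=7,log=-}
step 2 deliver 3→1: 1={foll,b=7,log=-}
step 3 deliver 1→3: —
step 4 deliver 3→0: 0={foll,b=7,log=-}
step 5 deliver 0→3: 3={lead,b=7,log=-}
step 6 timeout(0): 0={cand,b=8,log=-}
step 7 deliver 0→1: 1={foll,b=8,log=-}
step 8 deliver 1→0: —
step 9 deliver 0→2: 2={foll,b=8,log=-}
step 10 deliver 2→0: 0={lead,b=8,log=-}
step 11 crash(0): 0={✗lead,b=8,log=-}
step 12 deliver 0→3: —
step 13 recover(0): 0={foll,b=8,log=-}
step 14 deliver 1→3: —
step 15 deliver 0→3: —
step 16 deliver 3→1: —
step 17 deliver 3→0: —
step 18 deliver 2→1: —
step 19 propose(3,'p'): —
step 20 deliver 3→0: —
step 21 deliver 0→3: —
step 22 crash(0): 0={✗foll,b=8,log=-}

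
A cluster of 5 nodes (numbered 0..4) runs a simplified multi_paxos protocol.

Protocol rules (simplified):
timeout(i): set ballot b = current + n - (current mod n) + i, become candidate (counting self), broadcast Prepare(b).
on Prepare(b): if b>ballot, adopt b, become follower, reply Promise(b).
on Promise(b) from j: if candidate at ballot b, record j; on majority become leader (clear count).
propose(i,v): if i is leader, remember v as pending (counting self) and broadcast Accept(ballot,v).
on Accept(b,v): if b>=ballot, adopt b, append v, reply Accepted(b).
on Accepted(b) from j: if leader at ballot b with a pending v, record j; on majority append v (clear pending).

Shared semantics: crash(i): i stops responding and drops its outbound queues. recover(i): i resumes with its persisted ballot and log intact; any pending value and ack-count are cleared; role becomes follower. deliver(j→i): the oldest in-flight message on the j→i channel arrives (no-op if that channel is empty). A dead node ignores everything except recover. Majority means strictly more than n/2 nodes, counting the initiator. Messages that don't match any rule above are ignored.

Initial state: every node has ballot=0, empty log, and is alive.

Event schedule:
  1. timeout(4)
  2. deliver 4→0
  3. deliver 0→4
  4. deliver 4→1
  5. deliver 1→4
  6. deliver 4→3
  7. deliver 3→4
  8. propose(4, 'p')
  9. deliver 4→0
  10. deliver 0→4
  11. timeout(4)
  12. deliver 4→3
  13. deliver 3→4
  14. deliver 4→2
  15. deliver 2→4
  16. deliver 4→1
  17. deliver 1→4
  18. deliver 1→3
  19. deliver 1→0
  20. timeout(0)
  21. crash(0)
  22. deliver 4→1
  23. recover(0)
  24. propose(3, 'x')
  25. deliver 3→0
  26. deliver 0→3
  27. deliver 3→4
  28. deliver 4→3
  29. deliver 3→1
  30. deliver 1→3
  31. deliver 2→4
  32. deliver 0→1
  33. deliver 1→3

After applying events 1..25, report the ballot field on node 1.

step 1 timeout(4): 4={cand,b=9,log=-}
step 2 deliver 4→0: 0={foll,b=9,log=-}
step 3 deliver 0→4: —
step 4 deliver 4→1: 1={foll,b=9,log=-}
step 5 deliver 1→4: 4={lead,b=9,log=-}
step 6 deliver 4→3: 3={foll,b=9,log=-}
step 7 deliver 3→4: —
step 8 propose(4,'p'): —
step 9 deliver 4→0: 0={foll,b=9,log=p}
step 10 deliver 0→4: —
step 11 timeout(4): 4={cand,b=14,log=-}
step 12 deliver 4→3: 3={foll,b=9,log=p}
step 13 deliver 3→4: —
step 14 deliver 4→2: 2={foll,b=9,log=-}
step 15 deliver 2→4: —
step 16 deliver 4→1: 1={foll,b=9,log=p}
step 17 deliver 1→4: —
step 18 deliver 1→3: —
step 19 deliver 1→0: —
step 20 timeout(0): 0={cand,b=10,log=p}
step 21 crash(0): 0={✗cand,b=10,log=p}
step 22 deliver 4→1: 1={foll,b=14,log=p}
step 23 recover(0): 0={foll,b=10,log=p}
step 24 propose(3,'x'): —
step 25 deliver 3→0: —

14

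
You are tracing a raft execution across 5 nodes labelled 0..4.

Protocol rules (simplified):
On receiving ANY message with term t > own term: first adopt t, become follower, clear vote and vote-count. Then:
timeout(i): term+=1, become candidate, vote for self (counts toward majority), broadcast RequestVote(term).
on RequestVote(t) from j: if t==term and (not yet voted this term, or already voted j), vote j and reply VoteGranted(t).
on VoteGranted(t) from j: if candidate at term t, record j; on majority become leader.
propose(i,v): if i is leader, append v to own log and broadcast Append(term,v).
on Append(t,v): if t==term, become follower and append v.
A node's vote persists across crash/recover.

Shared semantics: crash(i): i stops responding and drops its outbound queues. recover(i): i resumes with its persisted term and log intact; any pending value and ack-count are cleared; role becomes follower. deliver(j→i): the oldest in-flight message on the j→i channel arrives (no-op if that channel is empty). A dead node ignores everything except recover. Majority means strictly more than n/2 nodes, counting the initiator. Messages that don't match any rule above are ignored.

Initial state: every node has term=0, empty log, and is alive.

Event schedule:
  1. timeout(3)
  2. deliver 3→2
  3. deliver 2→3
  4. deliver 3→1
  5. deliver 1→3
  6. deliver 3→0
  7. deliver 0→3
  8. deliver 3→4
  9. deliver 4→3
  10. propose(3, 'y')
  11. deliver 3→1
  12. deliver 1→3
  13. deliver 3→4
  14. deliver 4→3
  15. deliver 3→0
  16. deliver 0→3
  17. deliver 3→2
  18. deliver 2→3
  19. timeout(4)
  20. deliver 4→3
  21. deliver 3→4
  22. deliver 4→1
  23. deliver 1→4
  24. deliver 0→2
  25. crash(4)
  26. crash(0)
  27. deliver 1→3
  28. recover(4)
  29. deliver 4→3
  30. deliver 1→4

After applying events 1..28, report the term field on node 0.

after 1 — timeout(3): n3:cand/t1/[-]
after 2 — deliver 3→2: n2:foll/t1/[-]
after 3 — deliver 2→3: ·
after 4 — deliver 3→1: n1:foll/t1/[-]
after 5 — deliver 1→3: n3:lead/t1/[-]
after 6 — deliver 3→0: n0:foll/t1/[-]
after 7 — deliver 0→3: ·
after 8 — deliver 3→4: n4:foll/t1/[-]
after 9 — deliver 4→3: ·
after 10 — propose(3,'y'): n3:lead/t1/[y]
after 11 — deliver 3→1: n1:foll/t1/[y]
after 12 — deliver 1→3: ·
after 13 — deliver 3→4: n4:foll/t1/[y]
after 14 — deliver 4→3: ·
after 15 — deliver 3→0: n0:foll/t1/[y]
after 16 — deliver 0→3: ·
after 17 — deliver 3→2: n2:foll/t1/[y]
after 18 — deliver 2→3: ·
after 19 — timeout(4): n4:cand/t2/[y]
after 20 — deliver 4→3: n3:foll/t2/[y]
after 21 — deliver 3→4: ·
after 22 — deliver 4→1: n1:foll/t2/[y]
after 23 — deliver 1→4: n4:lead/t2/[y]
after 24 — deliver 0→2: ·
after 25 — crash(4): n4:✗lead/t2/[y]
after 26 — crash(0): n0:✗foll/t1/[y]
after 27 — deliver 1→3: ·
after 28 — recover(4): n4:foll/t2/[y]

1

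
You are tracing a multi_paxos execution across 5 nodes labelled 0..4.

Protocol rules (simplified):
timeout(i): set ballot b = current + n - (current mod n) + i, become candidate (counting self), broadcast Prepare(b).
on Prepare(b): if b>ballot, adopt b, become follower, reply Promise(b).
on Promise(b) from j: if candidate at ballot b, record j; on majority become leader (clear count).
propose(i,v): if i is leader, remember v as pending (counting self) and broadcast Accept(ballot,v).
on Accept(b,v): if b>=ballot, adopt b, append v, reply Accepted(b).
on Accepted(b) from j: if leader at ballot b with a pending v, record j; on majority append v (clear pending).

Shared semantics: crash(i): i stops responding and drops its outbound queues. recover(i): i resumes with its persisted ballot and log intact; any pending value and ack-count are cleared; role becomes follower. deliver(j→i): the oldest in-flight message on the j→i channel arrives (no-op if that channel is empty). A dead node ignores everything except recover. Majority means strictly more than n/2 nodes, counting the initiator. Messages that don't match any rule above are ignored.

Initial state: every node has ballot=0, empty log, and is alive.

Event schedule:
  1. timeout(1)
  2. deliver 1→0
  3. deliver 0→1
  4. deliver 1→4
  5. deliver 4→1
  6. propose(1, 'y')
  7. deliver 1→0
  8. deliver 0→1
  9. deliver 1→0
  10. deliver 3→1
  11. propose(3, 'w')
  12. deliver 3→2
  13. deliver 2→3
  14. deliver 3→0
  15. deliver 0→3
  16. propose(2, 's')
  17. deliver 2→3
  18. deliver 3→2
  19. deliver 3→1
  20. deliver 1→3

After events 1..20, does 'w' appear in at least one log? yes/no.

no

[1] timeout(1) → N1(cand b6 [-])
[2] deliver 1→0 → N0(foll b6 [-])
[3] deliver 0→1 → ∅
[4] deliver 1→4 → N4(foll b6 [-])
[5] deliver 4→1 → N1(lead b6 [-])
[6] propose(1,'y') → ∅
[7] deliver 1→0 → N0(foll b6 [y])
[8] deliver 0→1 → ∅
[9] deliver 1→0 → ∅
[10] deliver 3→1 → ∅
[11] propose(3,'w') → ∅
[12] deliver 3→2 → ∅
[13] deliver 2→3 → ∅
[14] deliver 3→0 → ∅
[15] deliver 0→3 → ∅
[16] propose(2,'s') → ∅
[17] deliver 2→3 → ∅
[18] deliver 3→2 → ∅
[19] deliver 3→1 → ∅
[20] deliver 1→3 → N3(foll b6 [-])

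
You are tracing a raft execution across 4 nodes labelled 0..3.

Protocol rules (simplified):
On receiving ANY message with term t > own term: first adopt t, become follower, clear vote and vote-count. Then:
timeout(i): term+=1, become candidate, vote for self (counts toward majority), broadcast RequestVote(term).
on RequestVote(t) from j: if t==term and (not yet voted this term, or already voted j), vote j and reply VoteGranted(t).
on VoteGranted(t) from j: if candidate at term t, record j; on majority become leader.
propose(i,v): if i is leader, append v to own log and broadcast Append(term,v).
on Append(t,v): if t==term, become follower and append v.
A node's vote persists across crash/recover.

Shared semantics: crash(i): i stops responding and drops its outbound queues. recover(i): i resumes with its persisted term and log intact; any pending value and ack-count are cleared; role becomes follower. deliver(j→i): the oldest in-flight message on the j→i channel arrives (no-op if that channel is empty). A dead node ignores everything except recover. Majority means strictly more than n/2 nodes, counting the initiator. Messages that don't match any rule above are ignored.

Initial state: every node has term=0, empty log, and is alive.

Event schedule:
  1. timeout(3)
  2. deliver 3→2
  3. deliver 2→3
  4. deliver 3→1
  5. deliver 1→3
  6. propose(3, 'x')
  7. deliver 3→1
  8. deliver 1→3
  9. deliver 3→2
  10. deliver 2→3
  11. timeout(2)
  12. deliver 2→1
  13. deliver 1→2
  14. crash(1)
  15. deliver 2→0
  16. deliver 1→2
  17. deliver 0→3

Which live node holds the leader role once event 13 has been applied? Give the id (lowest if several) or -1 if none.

1. timeout(3):  <3:cand t1 ->
2. deliver 3→2:  <2:foll t1 ->
3. deliver 2→3:  nop
4. deliver 3→1:  <1:foll t1 ->
5. deliver 1→3:  <3:lead t1 ->
6. propose(3,'x'):  <3:lead t1 x>
7. deliver 3→1:  <1:foll t1 x>
8. deliver 1→3:  nop
9. deliver 3→2:  <2:foll t1 x>
10. deliver 2→3:  nop
11. timeout(2):  <2:cand t2 x>
12. deliver 2→1:  <1:foll t2 x>
13. deliver 1→2:  nop

3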